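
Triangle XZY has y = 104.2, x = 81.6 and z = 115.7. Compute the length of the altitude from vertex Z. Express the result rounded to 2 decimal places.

Semiperimeter s = (81.6 + 115.7 + 104.2)/2 = 150.75.
Heron's formula: area = √(150.75·69.15·35.05·46.55) ≈ 4124.1.
The altitude from Z has length 2·area/z ≈ 71.289.

71.29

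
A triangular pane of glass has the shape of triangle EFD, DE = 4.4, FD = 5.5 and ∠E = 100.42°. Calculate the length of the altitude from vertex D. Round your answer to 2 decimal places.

Law of sines: sin F = DE·sin E/FD ≈ 0.78681.
Since FD ≥ DE, only the acute value applies: ∠F ≈ 51.89°.
Then ∠D = 180° − ∠E − ∠F ≈ 27.69°.
Law of sines gives EF = FD·sin D/sin E ≈ 2.5988.
Area = ½·FD·DE·sin D ≈ 5.6231.
The altitude from D has length 2·area/EF ≈ 4.3274.

h_D ≈ 4.33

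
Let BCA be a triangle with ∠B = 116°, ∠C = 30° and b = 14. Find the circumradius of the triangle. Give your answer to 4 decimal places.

The third angle is ∠A = 180° − ∠B − ∠C = 34.00°.
Law of sines: c = b·sin C/sin B ≈ 7.7882.
Law of sines: a = b·sin A/sin B ≈ 8.7102.
Circumradius = b/(2 sin B) ≈ 7.7882.

7.7882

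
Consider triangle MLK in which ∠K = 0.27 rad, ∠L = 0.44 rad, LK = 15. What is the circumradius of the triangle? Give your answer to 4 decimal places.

R ≈ 11.5060

The third angle is ∠M = π − ∠L − ∠K = 2.432 rad.
Law of sines: KM = LK·sin L/sin M ≈ 9.8017.
Law of sines: ML = LK·sin K/sin M ≈ 6.138.
Circumradius = LK/(2 sin M) ≈ 11.506.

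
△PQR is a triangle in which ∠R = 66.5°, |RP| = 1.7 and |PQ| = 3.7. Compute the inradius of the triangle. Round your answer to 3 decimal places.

Law of sines: sin Q = |RP|·sin R/|PQ| ≈ 0.42135.
Since |PQ| ≥ |RP|, only the acute value applies: ∠Q ≈ 24.92°.
Then ∠P = 180° − ∠R − ∠Q ≈ 88.58°.
Law of sines gives |QR| = |PQ|·sin P/sin R ≈ 4.0334.
Area = ½·|PQ|·|RP|·sin P ≈ 3.144.
Semiperimeter s = (4.0334+1.7+3.7)/2 = 4.7167.
Inradius = area/s = 3.144/4.7167 ≈ 0.66658.

r ≈ 0.667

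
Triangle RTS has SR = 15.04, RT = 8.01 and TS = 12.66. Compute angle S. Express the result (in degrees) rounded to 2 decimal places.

By the law of cosines, cos S = (TS² + SR² − RT²) / (2·TS·SR) ≈ 0.84639, so ∠S ≈ 32.18°.

32.18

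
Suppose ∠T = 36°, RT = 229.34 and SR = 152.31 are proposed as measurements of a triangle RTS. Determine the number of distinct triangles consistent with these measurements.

RT·sin T = 229.34·sin(36°) ≈ 134.8.
Since RT sin T < SR < RT (134.8 < 152.31 < 229.34), two triangles exist.

2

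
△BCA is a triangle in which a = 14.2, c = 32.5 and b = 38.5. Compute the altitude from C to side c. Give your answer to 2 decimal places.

h_C ≈ 13.77

Semiperimeter s = (38.5 + 32.5 + 14.2)/2 = 42.6.
Heron's formula: area = √(42.6·4.1·10.1·28.4) ≈ 223.83.
The altitude from C has length 2·area/c ≈ 13.774.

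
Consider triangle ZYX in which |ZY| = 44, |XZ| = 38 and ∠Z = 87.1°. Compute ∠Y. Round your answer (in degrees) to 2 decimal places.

∠Y ≈ 42.05°

By the law of cosines, |YX|² = |XZ|² + |ZY|² − 2·|XZ|·|ZY|·cos Z = 3210.8, so |YX| ≈ 56.664.
Law of cosines again: cos Y = (|ZY|² + |YX|² − |XZ|²)/(2·|ZY|·|YX|) ≈ 0.74258, so ∠Y ≈ 42.05°.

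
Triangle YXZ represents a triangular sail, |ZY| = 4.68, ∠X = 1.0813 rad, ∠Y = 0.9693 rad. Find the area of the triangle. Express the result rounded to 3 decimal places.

The third angle is ∠Z = π − ∠Y − ∠X = 1.0910 rad.
Law of sines: |XZ| = |ZY|·sin Y/sin X ≈ 4.372.
Law of sines: |YX| = |ZY|·sin Z/sin X ≈ 4.7039.
Area = ½·|ZY|·|XZ|·sin Z ≈ 9.0754.

9.075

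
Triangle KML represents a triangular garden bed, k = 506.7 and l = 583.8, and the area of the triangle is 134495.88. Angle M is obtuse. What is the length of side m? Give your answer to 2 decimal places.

918.54

From area = ½·l·k·sin M, we get sin M = 2·area/(l·k) ≈ 0.90934.
Taking the obtuse solution, ∠M ≈ 1.9999 rad.
Law of cosines then gives m ≈ 918.54.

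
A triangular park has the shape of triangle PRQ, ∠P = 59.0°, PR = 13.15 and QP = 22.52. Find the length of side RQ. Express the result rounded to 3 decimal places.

19.366

By the law of cosines, RQ² = QP² + PR² − 2·QP·PR·cos P = 375.03, so RQ ≈ 19.366.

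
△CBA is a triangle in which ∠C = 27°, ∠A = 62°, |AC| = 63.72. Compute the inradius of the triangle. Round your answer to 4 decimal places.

The third angle is ∠B = 180° − ∠A − ∠C = 91.00°.
Law of sines: |BA| = |AC|·sin C/sin B ≈ 28.933.
Law of sines: |CB| = |AC|·sin A/sin B ≈ 56.27.
Area = ½·|AC|·|BA|·sin A ≈ 813.9.
Semiperimeter s = (28.933+63.72+56.27)/2 = 74.461.
Inradius = area/s = 813.9/74.461 ≈ 10.93.

r ≈ 10.9305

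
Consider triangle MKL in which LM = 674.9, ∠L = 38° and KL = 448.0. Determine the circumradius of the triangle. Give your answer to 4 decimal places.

344.2490

By the law of cosines, MK² = KL² + LM² − 2·KL·LM·cos L = 1.7968e+05, so MK ≈ 423.88.
Area = ½·KL·LM·sin L ≈ 93074.
Circumradius = MK/(2 sin L) ≈ 344.25.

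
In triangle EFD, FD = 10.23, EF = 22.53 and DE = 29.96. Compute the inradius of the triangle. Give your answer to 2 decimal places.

Semiperimeter s = (10.23 + 29.96 + 22.53)/2 = 31.36.
Heron's formula: area = √(31.36·21.13·1.4·8.83) ≈ 90.507.
Inradius = area/s = 90.507/31.36 ≈ 2.8861.

r ≈ 2.89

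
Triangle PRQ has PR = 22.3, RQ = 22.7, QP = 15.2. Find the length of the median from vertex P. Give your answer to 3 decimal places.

Median from P: ½√(2·QP² + 2·PR² − RQ²) ≈ 15.341.

15.341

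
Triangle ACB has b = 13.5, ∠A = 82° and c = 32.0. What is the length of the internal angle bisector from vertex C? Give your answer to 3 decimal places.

t_C ≈ 15.290

By the law of cosines, a² = c² + b² − 2·c·b·cos A = 1086, so a ≈ 32.955.
Law of cosines again: cos C = (b² + a² − c²)/(2·b·a) ≈ 0.27451, so ∠C ≈ 74.07°.
The bisector from C has length 2·b·a·cos(∠C/2)/(b+a) ≈ 15.29.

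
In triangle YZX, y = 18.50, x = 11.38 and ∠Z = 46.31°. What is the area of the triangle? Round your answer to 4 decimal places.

area ≈ 76.1158

Area = ½·x·y·sin Z ≈ 76.116.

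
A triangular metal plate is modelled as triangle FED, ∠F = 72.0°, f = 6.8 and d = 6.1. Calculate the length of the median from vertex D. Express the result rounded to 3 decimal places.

Law of sines: sin D = d·sin F/f ≈ 0.85315.
Since f ≥ d, only the acute value applies: ∠D ≈ 58.56°.
Then ∠E = 180° − ∠F − ∠D ≈ 49.44°.
Law of sines gives e = f·sin E/sin F ≈ 5.4323.
Median from D: ½√(2·f² + 2·e² − d²) ≈ 5.3453.

m_D ≈ 5.345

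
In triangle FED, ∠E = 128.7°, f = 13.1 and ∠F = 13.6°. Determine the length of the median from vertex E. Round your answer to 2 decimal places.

The third angle is ∠D = 180° − ∠F − ∠E = 37.70°.
Law of sines: e = f·sin E/sin F ≈ 43.479.
Law of sines: d = f·sin D/sin F ≈ 34.069.
Median from E: ½√(2·d² + 2·f² − e²) ≈ 13.912.

13.91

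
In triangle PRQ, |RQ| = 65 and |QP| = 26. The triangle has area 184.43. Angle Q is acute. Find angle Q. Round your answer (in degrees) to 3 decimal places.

From area = ½·|RQ|·|QP|·sin Q, we get sin Q = 2·area/(|RQ|·|QP|) ≈ 0.21826.
Taking the acute solution, ∠Q ≈ 12.61°.

12.607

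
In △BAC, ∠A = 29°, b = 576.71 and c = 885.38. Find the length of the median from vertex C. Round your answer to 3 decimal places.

By the law of cosines, a² = c² + b² − 2·c·b·cos A = 2.2332e+05, so a ≈ 472.56.
Median from C: ½√(2·b² + 2·a² − c²) ≈ 286.32.

m_C ≈ 286.324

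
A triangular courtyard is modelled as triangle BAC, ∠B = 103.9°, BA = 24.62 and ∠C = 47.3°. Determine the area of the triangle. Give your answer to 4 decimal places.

The third angle is ∠A = 180° − ∠C − ∠B = 28.80°.
Law of sines: AC = BA·sin B/sin C ≈ 32.519.
Law of sines: CB = BA·sin A/sin C ≈ 16.139.
Area = ½·BA·AC·sin A ≈ 192.85.

area ≈ 192.8531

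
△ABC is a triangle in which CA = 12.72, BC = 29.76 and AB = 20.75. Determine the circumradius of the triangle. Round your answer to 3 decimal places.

R ≈ 17.897

By the law of cosines, cos A = (CA² + AB² − BC²) / (2·CA·AB) ≈ -0.55561, so ∠A ≈ 123.75°.
Circumradius = BC/(2 sin A) ≈ 17.897.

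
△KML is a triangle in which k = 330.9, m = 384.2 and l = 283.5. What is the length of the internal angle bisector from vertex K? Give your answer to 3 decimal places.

By the law of cosines, cos K = (m² + l² − k²) / (2·m·l) ≈ 0.54391, so ∠K ≈ 57.05°.
The bisector from K has length 2·m·l·cos(∠K/2)/(m+l) ≈ 286.65.

t_K ≈ 286.652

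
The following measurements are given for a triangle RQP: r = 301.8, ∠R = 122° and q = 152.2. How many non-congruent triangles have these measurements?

q·sin R = 152.2·sin(122°) ≈ 129.1.
Since ∠R is not acute, a triangle exists only if r > q; here r > q, so there is exactly one triangle.

1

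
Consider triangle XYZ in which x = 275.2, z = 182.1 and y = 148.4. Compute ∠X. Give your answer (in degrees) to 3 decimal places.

112.350

By the law of cosines, cos X = (y² + z² − x²) / (2·y·z) ≈ -0.38026, so ∠X ≈ 112.35°.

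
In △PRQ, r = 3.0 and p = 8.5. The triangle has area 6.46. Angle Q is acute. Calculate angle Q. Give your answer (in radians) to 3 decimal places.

∠Q ≈ 0.531 rad

From area = ½·p·r·sin Q, we get sin Q = 2·area/(p·r) ≈ 0.50667.
Taking the acute solution, ∠Q ≈ 0.531 rad.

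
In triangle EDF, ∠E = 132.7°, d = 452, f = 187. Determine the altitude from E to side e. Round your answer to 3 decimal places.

h_E ≈ 104.416

By the law of cosines, e² = d² + f² − 2·d·f·cos E = 3.5391e+05, so e ≈ 594.91.
Area = ½·d·f·sin E ≈ 31059.
The altitude from E has length 2·area/e ≈ 104.42.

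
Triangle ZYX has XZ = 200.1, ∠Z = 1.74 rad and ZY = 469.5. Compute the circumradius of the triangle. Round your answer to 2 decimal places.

By the law of cosines, YX² = XZ² + ZY² − 2·XZ·ZY·cos Z = 2.9211e+05, so YX ≈ 540.47.
Area = ½·XZ·ZY·sin Z ≈ 46303.
Circumradius = YX/(2 sin Z) ≈ 274.15.

R ≈ 274.15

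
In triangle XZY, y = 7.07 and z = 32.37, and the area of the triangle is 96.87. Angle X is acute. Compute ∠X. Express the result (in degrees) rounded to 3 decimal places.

From area = ½·z·y·sin X, we get sin X = 2·area/(z·y) ≈ 0.84656.
Taking the acute solution, ∠X ≈ 57.84°.

∠X ≈ 57.839°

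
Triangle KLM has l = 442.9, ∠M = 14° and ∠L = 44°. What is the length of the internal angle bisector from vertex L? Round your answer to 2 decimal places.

t_L ≈ 222.54

The third angle is ∠K = 180° − ∠L − ∠M = 122.00°.
Law of sines: k = l·sin K/sin L ≈ 540.7.
Law of sines: m = l·sin M/sin L ≈ 154.24.
The bisector from L has length 2·m·k·cos(∠L/2)/(m+k) ≈ 222.54.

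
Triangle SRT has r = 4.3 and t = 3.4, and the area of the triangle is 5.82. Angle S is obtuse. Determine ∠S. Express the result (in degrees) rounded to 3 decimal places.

From area = ½·r·t·sin S, we get sin S = 2·area/(r·t) ≈ 0.79617.
Taking the obtuse solution, ∠S ≈ 127.23°.

∠S ≈ 127.234°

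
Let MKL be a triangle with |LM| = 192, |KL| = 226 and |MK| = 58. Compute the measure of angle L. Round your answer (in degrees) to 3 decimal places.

By the law of cosines, cos L = (|KL|² + |LM|² − |MK|²) / (2·|KL|·|LM|) ≈ 0.97456, so ∠L ≈ 12.95°.

∠L ≈ 12.952°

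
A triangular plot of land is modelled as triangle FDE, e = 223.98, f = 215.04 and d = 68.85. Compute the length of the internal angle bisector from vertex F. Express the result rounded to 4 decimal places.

t_F ≈ 84.2906

By the law of cosines, cos F = (d² + e² − f²) / (2·d·e) ≈ 0.28095, so ∠F ≈ 73.68°.
The bisector from F has length 2·d·e·cos(∠F/2)/(d+e) ≈ 84.291.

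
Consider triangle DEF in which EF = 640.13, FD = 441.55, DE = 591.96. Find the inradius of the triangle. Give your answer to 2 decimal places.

Semiperimeter s = (640.13 + 441.55 + 591.96)/2 = 836.82.
Heron's formula: area = √(836.82·196.69·395.27·244.86) ≈ 1.2622e+05.
Inradius = area/s = 1.2622e+05/836.82 ≈ 150.83.

r ≈ 150.83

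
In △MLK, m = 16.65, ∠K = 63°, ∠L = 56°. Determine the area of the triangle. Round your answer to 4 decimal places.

area ≈ 117.0670

The third angle is ∠M = 180° − ∠L − ∠K = 61.00°.
Law of sines: l = m·sin L/sin M ≈ 15.782.
Law of sines: k = m·sin K/sin M ≈ 16.962.
Area = ½·m·l·sin K ≈ 117.07.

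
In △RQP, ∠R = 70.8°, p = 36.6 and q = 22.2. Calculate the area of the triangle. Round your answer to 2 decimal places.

Area = ½·q·p·sin R ≈ 383.66.

area ≈ 383.66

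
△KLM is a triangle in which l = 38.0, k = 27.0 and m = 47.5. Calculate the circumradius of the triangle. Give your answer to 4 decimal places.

By the law of cosines, cos K = (l² + m² − k²) / (2·l·m) ≈ 0.82306, so ∠K ≈ 34.61°.
Circumradius = k/(2 sin K) ≈ 23.77.

R ≈ 23.7696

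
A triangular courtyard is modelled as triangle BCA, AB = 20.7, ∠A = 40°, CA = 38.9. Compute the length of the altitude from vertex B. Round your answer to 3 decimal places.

By the law of cosines, BC² = CA² + AB² − 2·CA·AB·cos A = 708.02, so BC ≈ 26.609.
Area = ½·CA·AB·sin A ≈ 258.8.
The altitude from B has length 2·area/CA ≈ 13.306.

h_B ≈ 13.306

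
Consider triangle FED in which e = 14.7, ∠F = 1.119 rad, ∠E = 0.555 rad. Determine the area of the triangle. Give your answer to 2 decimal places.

The third angle is ∠D = π − ∠F − ∠E = 1.468 rad.
Law of sines: f = e·sin F/sin E ≈ 25.098.
Law of sines: d = e·sin D/sin E ≈ 27.748.
Area = ½·e·f·sin D ≈ 183.49.

183.49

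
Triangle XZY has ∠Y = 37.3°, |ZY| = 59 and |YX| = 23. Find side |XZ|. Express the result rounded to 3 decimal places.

By the law of cosines, |XZ|² = |ZY|² + |YX|² − 2·|ZY|·|YX|·cos Y = 1851.1, so |XZ| ≈ 43.024.

43.024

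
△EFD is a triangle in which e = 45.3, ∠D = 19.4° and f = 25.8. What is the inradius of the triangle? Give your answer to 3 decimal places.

By the law of cosines, d² = e² + f² − 2·e·f·cos D = 512.97, so d ≈ 22.649.
Area = ½·e·f·sin D ≈ 194.11.
Semiperimeter s = (45.3+25.8+22.649)/2 = 46.874.
Inradius = area/s = 194.11/46.874 ≈ 4.141.

r ≈ 4.141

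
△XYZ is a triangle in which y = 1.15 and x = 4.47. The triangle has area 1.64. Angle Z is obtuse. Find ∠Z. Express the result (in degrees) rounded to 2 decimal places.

∠Z ≈ 140.35°

From area = ½·x·y·sin Z, we get sin Z = 2·area/(x·y) ≈ 0.63807.
Taking the obtuse solution, ∠Z ≈ 140.35°.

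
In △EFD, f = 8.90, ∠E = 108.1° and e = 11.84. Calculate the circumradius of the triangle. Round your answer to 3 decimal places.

R ≈ 6.228

Law of sines: sin F = f·sin E/e ≈ 0.71449.
Since e ≥ f, only the acute value applies: ∠F ≈ 45.60°.
Then ∠D = 180° − ∠E − ∠F ≈ 26.30°.
Law of sines gives d = e·sin D/sin E ≈ 5.5188.
Circumradius = e/(2 sin E) ≈ 6.2282.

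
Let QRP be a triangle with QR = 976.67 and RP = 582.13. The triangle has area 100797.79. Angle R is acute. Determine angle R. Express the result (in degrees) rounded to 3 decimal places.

20.768

From area = ½·QR·RP·sin R, we get sin R = 2·area/(QR·RP) ≈ 0.35458.
Taking the acute solution, ∠R ≈ 20.77°.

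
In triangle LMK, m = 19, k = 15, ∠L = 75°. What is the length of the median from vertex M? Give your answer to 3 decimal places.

By the law of cosines, l² = m² + k² − 2·m·k·cos L = 438.47, so l ≈ 20.94.
Median from M: ½√(2·k² + 2·l² − m²) ≈ 15.54.

15.540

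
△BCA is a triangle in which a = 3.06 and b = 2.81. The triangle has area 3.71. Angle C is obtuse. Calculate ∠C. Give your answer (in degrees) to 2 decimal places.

∠C ≈ 120.35°

From area = ½·a·b·sin C, we get sin C = 2·area/(a·b) ≈ 0.86293.
Taking the obtuse solution, ∠C ≈ 120.35°.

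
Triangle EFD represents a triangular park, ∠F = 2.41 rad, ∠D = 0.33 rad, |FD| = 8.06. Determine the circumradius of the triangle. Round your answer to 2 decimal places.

R ≈ 10.31

The third angle is ∠E = π − ∠F − ∠D = 0.402 rad.
Law of sines: |DE| = |FD|·sin F/sin E ≈ 13.775.
Law of sines: |EF| = |FD|·sin D/sin E ≈ 6.6817.
Circumradius = |FD|/(2 sin E) ≈ 10.31.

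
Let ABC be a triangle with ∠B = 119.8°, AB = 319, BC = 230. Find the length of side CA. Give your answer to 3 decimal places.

477.061

By the law of cosines, CA² = AB² + BC² − 2·AB·BC·cos B = 2.2759e+05, so CA ≈ 477.06.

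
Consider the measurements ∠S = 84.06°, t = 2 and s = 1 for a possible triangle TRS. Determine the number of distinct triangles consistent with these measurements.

0

t·sin S = 2·sin(84.06°) ≈ 1.989.
Since s = 1 < 1.989 = t sin S, no triangle exists.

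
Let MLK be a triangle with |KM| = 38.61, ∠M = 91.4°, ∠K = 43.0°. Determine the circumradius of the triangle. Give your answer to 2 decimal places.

The third angle is ∠L = 180° − ∠K − ∠M = 45.60°.
Law of sines: |LK| = |KM|·sin M/sin L ≈ 54.024.
Law of sines: |ML| = |KM|·sin K/sin L ≈ 36.855.
Circumradius = |KM|/(2 sin L) ≈ 27.02.

R ≈ 27.02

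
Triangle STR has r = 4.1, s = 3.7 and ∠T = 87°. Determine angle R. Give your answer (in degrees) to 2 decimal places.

By the law of cosines, t² = r² + s² − 2·r·s·cos T = 28.912, so t ≈ 5.377.
Law of cosines again: cos R = (s² + t² − r²)/(2·s·t) ≈ 0.64821, so ∠R ≈ 49.59°.

∠R ≈ 49.59°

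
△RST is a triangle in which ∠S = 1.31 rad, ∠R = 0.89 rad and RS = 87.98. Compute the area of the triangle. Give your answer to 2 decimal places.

3594.03

The third angle is ∠T = π − ∠R − ∠S = 0.942 rad.
Law of sines: ST = RS·sin R/sin T ≈ 84.56.
Law of sines: TR = RS·sin S/sin T ≈ 105.14.
Area = ½·RS·ST·sin S ≈ 3594.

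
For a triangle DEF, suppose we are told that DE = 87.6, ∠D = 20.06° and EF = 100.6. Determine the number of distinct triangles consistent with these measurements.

1

DE·sin D = 87.6·sin(20.06°) ≈ 30.05.
Since EF ≥ DE, exactly one triangle exists.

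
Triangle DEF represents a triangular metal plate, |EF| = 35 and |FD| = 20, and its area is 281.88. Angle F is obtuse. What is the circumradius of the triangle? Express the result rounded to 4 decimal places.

R ≈ 30.7602

From area = ½·|EF|·|FD|·sin F, we get sin F = 2·area/(|EF|·|FD|) ≈ 0.80537.
Taking the obtuse solution, ∠F ≈ 126.35°.
Law of cosines then gives |DE| ≈ 49.547.
Circumradius = |DE|/(2 sin F) ≈ 30.76.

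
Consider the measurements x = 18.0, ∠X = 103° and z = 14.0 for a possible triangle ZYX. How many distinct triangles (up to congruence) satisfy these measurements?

z·sin X = 14.0·sin(103°) ≈ 13.64.
Since ∠X is not acute, a triangle exists only if x > z; here x > z, so there is exactly one triangle.

1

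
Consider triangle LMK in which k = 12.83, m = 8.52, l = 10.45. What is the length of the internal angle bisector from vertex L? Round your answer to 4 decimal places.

t_L ≈ 9.1172

By the law of cosines, cos L = (m² + k² − l²) / (2·m·k) ≈ 0.58547, so ∠L ≈ 54.16°.
The bisector from L has length 2·m·k·cos(∠L/2)/(m+k) ≈ 9.1172.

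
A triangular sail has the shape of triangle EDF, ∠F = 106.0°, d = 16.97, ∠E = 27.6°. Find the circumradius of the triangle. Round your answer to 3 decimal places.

The third angle is ∠D = 180° − ∠F − ∠E = 46.40°.
Law of sines: e = d·sin E/sin D ≈ 10.857.
Law of sines: f = d·sin F/sin D ≈ 22.526.
Circumradius = d/(2 sin D) ≈ 11.717.

R ≈ 11.717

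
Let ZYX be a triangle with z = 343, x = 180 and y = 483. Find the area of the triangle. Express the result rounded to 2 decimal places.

Semiperimeter s = (343 + 483 + 180)/2 = 503.
Heron's formula: area = √(503·160·20·323) ≈ 22801.

22801.33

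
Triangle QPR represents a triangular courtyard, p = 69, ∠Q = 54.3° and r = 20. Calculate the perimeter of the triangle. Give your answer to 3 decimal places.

perimeter ≈ 148.585

By the law of cosines, q² = p² + r² − 2·p·r·cos Q = 3550.4, so q ≈ 59.585.
Semiperimeter s = (59.585+69+20)/2 = 74.293.
Perimeter = 59.585 + 69 + 20 = 148.59.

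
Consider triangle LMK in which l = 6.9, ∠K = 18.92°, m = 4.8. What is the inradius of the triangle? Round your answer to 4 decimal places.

By the law of cosines, k² = l² + m² − 2·l·m·cos K = 7.9888, so k ≈ 2.8264.
Area = ½·l·m·sin K ≈ 5.3695.
Semiperimeter s = (6.9+4.8+2.8264)/2 = 7.2632.
Inradius = area/s = 5.3695/7.2632 ≈ 0.73928.

0.7393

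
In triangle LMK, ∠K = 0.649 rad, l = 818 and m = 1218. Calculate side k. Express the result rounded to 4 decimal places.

By the law of cosines, k² = l² + m² − 2·l·m·cos K = 5.6513e+05, so k ≈ 751.75.

751.7500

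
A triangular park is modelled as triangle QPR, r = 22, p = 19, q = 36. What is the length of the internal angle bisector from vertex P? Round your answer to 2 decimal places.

By the law of cosines, cos P = (r² + q² − p²) / (2·r·q) ≈ 0.89583, so ∠P ≈ 26.38°.
The bisector from P has length 2·r·q·cos(∠P/2)/(r+q) ≈ 26.59.

26.59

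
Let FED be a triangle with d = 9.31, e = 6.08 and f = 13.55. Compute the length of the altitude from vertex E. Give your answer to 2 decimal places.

7.90

Semiperimeter s = (13.55 + 6.08 + 9.31)/2 = 14.47.
Heron's formula: area = √(14.47·0.92·8.39·5.16) ≈ 24.007.
The altitude from E has length 2·area/e ≈ 7.897.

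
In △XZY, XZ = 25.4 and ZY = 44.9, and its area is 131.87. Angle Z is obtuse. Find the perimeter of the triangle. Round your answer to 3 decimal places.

From area = ½·XZ·ZY·sin Z, we get sin Z = 2·area/(XZ·ZY) ≈ 0.23126.
Taking the obtuse solution, ∠Z ≈ 166.63°.
Law of cosines then gives YX ≈ 69.859.
Perimeter = 44.9 + 69.859 + 25.4 = 140.16.

140.159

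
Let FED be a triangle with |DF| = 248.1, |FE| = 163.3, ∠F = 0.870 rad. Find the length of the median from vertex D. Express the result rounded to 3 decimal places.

205.172

By the law of cosines, |ED|² = |DF|² + |FE|² − 2·|DF|·|FE|·cos F = 35971, so |ED| ≈ 189.66.
Median from D: ½√(2·|ED|² + 2·|DF|² − |FE|²) ≈ 205.17.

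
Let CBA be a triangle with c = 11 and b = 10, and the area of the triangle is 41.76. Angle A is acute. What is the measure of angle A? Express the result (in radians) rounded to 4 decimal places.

∠A ≈ 0.8622 rad

From area = ½·c·b·sin A, we get sin A = 2·area/(c·b) ≈ 0.75927.
Taking the acute solution, ∠A ≈ 0.862 rad.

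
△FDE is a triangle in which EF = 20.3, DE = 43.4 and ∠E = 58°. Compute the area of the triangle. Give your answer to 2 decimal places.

Area = ½·DE·EF·sin E ≈ 373.57.

373.57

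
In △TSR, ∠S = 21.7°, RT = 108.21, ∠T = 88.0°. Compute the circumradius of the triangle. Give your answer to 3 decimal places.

146.330

The third angle is ∠R = 180° − ∠T − ∠S = 70.30°.
Law of sines: SR = RT·sin T/sin S ≈ 292.48.
Law of sines: TS = RT·sin R/sin S ≈ 275.53.
Circumradius = RT/(2 sin S) ≈ 146.33.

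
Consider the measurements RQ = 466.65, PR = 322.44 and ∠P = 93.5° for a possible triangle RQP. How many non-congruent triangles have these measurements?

1

PR·sin P = 322.44·sin(93.5°) ≈ 321.8.
Since ∠P is not acute, a triangle exists only if RQ > PR; here RQ > PR, so there is exactly one triangle.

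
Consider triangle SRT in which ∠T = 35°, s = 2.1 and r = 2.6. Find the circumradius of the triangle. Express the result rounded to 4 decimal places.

By the law of cosines, t² = s² + r² − 2·s·r·cos T = 2.2249, so t ≈ 1.4916.
Area = ½·s·r·sin T ≈ 1.5659.
Circumradius = t/(2 sin T) ≈ 1.3003.

1.3003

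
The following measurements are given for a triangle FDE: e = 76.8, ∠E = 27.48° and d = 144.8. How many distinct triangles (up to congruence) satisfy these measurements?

d·sin E = 144.8·sin(27.48°) ≈ 66.82.
Since d sin E < e < d (66.82 < 76.8 < 144.8), two triangles exist.

2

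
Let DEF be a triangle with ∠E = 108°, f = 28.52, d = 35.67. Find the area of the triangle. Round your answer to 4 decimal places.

area ≈ 483.7589

Area = ½·f·d·sin E ≈ 483.76.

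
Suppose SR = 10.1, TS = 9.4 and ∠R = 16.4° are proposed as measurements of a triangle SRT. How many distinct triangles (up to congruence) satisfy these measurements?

2

SR·sin R = 10.1·sin(16.4°) ≈ 2.852.
Since SR sin R < TS < SR (2.852 < 9.4 < 10.1), two triangles exist.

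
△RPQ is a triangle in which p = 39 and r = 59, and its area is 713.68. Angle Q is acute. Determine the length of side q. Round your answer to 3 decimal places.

From area = ½·r·p·sin Q, we get sin Q = 2·area/(r·p) ≈ 0.62032.
Taking the acute solution, ∠Q ≈ 38.34°.
Law of cosines then gives q ≈ 37.315.

37.315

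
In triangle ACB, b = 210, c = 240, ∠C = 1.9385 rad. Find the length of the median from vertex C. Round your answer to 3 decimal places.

Law of sines: sin B = b·sin C/c ≈ 0.81651.
Since c ≥ b, only the acute value applies: ∠B ≈ 0.9553 rad.
Then ∠A = π − ∠C − ∠B ≈ 0.2478 rad.
Law of sines gives a = c·sin A/sin C ≈ 63.07.
Median from C: ½√(2·b² + 2·a² − c²) ≈ 98.178.

98.178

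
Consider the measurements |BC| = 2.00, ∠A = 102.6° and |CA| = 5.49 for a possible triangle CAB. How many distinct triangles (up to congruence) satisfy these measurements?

|CA|·sin A = 5.49·sin(102.6°) ≈ 5.358.
Since ∠A is not acute, a triangle exists only if |BC| > |CA|; here |BC| ≤ |CA|, so there is no triangle.

0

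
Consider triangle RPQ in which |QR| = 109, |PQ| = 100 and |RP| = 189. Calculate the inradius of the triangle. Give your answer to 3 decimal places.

Semiperimeter s = (100 + 109 + 189)/2 = 199.
Heron's formula: area = √(199·99·90·10) ≈ 4210.8.
Inradius = area/s = 4210.8/199 ≈ 21.16.

r ≈ 21.160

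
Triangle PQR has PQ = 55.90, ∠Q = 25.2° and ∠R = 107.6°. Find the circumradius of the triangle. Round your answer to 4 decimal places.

The third angle is ∠P = 180° − ∠Q − ∠R = 47.20°.
Law of sines: QR = PQ·sin P/sin R ≈ 43.03.
Law of sines: RP = PQ·sin Q/sin R ≈ 24.97.
Circumradius = PQ/(2 sin R) ≈ 29.323.

29.3226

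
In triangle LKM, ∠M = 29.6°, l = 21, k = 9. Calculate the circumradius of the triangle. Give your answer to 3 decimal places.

By the law of cosines, m² = l² + k² − 2·l·k·cos M = 193.33, so m ≈ 13.904.
Area = ½·l·k·sin M ≈ 46.678.
Circumradius = m/(2 sin M) ≈ 14.075.

14.075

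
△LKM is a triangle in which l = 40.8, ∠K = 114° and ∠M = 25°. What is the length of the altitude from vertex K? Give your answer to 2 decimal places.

The third angle is ∠L = 180° − ∠K − ∠M = 41.00°.
Law of sines: k = l·sin K/sin L ≈ 56.813.
Law of sines: m = l·sin M/sin L ≈ 26.282.
Area = ½·l·k·sin M ≈ 489.81.
The altitude from K has length 2·area/k ≈ 17.243.

h_K ≈ 17.24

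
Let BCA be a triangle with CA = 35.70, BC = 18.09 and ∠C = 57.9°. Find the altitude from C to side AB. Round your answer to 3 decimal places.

h_C ≈ 18.082

By the law of cosines, AB² = BC² + CA² − 2·BC·CA·cos C = 915.37, so AB ≈ 30.255.
Area = ½·BC·CA·sin C ≈ 273.54.
The altitude from C has length 2·area/AB ≈ 18.082.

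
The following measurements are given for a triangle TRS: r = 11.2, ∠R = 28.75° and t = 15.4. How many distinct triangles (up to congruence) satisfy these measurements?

t·sin R = 15.4·sin(28.75°) ≈ 7.407.
Since t sin R < r < t (7.407 < 11.2 < 15.4), two triangles exist.

2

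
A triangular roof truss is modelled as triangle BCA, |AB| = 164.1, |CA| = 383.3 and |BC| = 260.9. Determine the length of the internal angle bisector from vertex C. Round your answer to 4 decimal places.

305.8003

By the law of cosines, cos C = (|BC|² + |CA|² − |AB|²) / (2·|BC|·|CA|) ≈ 0.94027, so ∠C ≈ 19.90°.
The bisector from C has length 2·|BC|·|CA|·cos(∠C/2)/(|BC|+|CA|) ≈ 305.8.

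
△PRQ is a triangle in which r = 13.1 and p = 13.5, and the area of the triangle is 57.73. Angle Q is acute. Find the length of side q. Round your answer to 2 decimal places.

9.27

From area = ½·p·r·sin Q, we get sin Q = 2·area/(p·r) ≈ 0.65287.
Taking the acute solution, ∠Q ≈ 40.76°.
Law of cosines then gives q ≈ 9.2705.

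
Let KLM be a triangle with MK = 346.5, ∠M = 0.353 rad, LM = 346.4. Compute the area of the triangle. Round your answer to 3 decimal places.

20747.634

Area = ½·LM·MK·sin M ≈ 20748.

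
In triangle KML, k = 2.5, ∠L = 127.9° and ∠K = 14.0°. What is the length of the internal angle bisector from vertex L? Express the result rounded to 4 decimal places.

The third angle is ∠M = 180° − ∠L − ∠K = 38.10°.
Law of sines: m = k·sin M/sin K ≈ 6.3764.
Law of sines: l = k·sin L/sin K ≈ 8.1543.
The bisector from L has length 2·k·m·cos(∠L/2)/(k+m) ≈ 1.5773.

t_L ≈ 1.5773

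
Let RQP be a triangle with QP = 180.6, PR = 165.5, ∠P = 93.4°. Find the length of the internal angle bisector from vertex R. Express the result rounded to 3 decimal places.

t_R ≈ 184.169

By the law of cosines, RQ² = QP² + PR² − 2·QP·PR·cos P = 63552, so RQ ≈ 252.09.
Law of cosines again: cos R = (PR² + RQ² − QP²)/(2·PR·RQ) ≈ 0.69899, so ∠R ≈ 45.65°.
The bisector from R has length 2·PR·RQ·cos(∠R/2)/(PR+RQ) ≈ 184.17.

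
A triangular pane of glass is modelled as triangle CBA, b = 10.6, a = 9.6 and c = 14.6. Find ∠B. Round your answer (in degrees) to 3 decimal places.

46.500

By the law of cosines, cos B = (a² + c² − b²) / (2·a·c) ≈ 0.68836, so ∠B ≈ 46.50°.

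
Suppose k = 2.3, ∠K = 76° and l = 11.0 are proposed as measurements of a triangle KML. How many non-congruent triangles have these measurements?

0

l·sin K = 11.0·sin(76°) ≈ 10.67.
Since k = 2.3 < 10.67 = l sin K, no triangle exists.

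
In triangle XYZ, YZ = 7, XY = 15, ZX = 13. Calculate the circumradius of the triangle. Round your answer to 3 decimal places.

7.506

By the law of cosines, cos X = (ZX² + XY² − YZ²) / (2·ZX·XY) ≈ 0.88462, so ∠X ≈ 27.80°.
Circumradius = YZ/(2 sin X) ≈ 7.5056.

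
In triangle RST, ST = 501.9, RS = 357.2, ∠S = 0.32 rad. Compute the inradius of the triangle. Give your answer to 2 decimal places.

r ≈ 53.36

By the law of cosines, TR² = RS² + ST² − 2·RS·ST·cos S = 39140, so TR ≈ 197.84.
Area = ½·RS·ST·sin S ≈ 28198.
Semiperimeter s = (501.9+197.84+357.2)/2 = 528.47.
Inradius = area/s = 28198/528.47 ≈ 53.357.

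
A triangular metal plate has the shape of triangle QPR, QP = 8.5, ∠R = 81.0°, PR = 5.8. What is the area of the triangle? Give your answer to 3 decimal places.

area ≈ 20.585

Law of sines: sin Q = PR·sin R/QP ≈ 0.67395.
Since QP ≥ PR, only the acute value applies: ∠Q ≈ 42.37°.
Then ∠P = 180° − ∠R − ∠Q ≈ 56.63°.
Law of sines gives RQ = QP·sin P/sin R ≈ 7.1869.
Area = ½·QP·PR·sin P ≈ 20.585.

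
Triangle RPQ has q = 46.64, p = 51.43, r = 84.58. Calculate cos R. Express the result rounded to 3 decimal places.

cos R ≈ -0.486

By the law of cosines, cos R = (p² + q² − r²) / (2·p·q) ≈ -0.48640, so ∠R ≈ 119.10°.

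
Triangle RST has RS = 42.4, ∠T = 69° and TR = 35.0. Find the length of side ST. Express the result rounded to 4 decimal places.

39.5629

Law of sines: sin S = TR·sin T/RS ≈ 0.77064.
Since RS ≥ TR, only the acute value applies: ∠S ≈ 50.41°.
Then ∠R = 180° − ∠T − ∠S ≈ 60.59°.
Law of sines gives ST = RS·sin R/sin T ≈ 39.563.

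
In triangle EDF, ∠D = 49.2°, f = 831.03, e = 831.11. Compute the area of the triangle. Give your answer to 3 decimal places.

Area = ½·f·e·sin D ≈ 2.6142e+05.

261419.667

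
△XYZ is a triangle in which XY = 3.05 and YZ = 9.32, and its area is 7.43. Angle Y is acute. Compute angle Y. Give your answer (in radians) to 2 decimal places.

∠Y ≈ 0.55 rad

From area = ½·XY·YZ·sin Y, we get sin Y = 2·area/(XY·YZ) ≈ 0.52276.
Taking the acute solution, ∠Y ≈ 0.550 rad.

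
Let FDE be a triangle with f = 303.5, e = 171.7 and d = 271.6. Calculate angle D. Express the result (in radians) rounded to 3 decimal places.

By the law of cosines, cos D = (e² + f² − d²) / (2·e·f) ≈ 0.45889, so ∠D ≈ 1.0940 rad.

∠D ≈ 1.094 rad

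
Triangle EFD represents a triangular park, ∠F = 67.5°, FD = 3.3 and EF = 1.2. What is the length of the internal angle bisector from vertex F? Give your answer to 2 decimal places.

By the law of cosines, DE² = EF² + FD² − 2·EF·FD·cos F = 9.2991, so DE ≈ 3.0495.
The bisector from F has length 2·EF·FD·cos(∠F/2)/(EF+FD) ≈ 1.4634.

t_F ≈ 1.46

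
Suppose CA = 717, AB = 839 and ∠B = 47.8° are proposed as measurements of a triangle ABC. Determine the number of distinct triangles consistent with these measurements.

AB·sin B = 839·sin(47.8°) ≈ 621.5.
Since AB sin B < CA < AB (621.5 < 717 < 839), two triangles exist.

2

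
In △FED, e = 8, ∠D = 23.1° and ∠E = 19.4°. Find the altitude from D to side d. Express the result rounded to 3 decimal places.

5.405

The third angle is ∠F = 180° − ∠E − ∠D = 137.50°.
Law of sines: f = e·sin F/sin E ≈ 16.271.
Law of sines: d = e·sin D/sin E ≈ 9.4493.
Area = ½·e·f·sin D ≈ 25.535.
The altitude from D has length 2·area/d ≈ 5.4047.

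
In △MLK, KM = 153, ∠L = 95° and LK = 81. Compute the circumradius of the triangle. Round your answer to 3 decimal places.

76.792

Law of sines: sin M = LK·sin L/KM ≈ 0.52740.
Since KM ≥ LK, only the acute value applies: ∠M ≈ 31.83°.
Then ∠K = 180° − ∠L − ∠M ≈ 53.17°.
Law of sines gives ML = KM·sin K/sin L ≈ 122.93.
Circumradius = KM/(2 sin L) ≈ 76.792.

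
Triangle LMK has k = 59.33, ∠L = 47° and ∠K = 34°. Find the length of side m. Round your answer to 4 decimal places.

The third angle is ∠M = 180° − ∠K − ∠L = 99.00°.
Law of sines: m = k·sin M/sin K ≈ 104.79.

104.7931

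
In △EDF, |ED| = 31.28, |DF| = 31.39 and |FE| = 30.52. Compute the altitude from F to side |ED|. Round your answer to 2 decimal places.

26.70

Semiperimeter s = (31.39 + 30.52 + 31.28)/2 = 46.595.
Heron's formula: area = √(46.595·15.205·16.075·15.315) ≈ 417.63.
The altitude from F has length 2·area/|ED| ≈ 26.703.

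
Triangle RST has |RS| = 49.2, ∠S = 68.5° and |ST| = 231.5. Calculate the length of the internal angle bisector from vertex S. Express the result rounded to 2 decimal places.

67.08

By the law of cosines, |TR|² = |RS|² + |ST|² − 2·|RS|·|ST|·cos S = 47664, so |TR| ≈ 218.32.
The bisector from S has length 2·|RS|·|ST|·cos(∠S/2)/(|RS|+|ST|) ≈ 67.08.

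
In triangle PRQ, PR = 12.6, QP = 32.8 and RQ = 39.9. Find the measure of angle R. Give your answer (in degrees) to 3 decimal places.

∠R ≈ 47.836°

By the law of cosines, cos R = (PR² + RQ² − QP²) / (2·PR·RQ) ≈ 0.67125, so ∠R ≈ 47.84°.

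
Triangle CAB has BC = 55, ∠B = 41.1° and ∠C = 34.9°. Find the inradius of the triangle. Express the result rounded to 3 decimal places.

r ≈ 9.404

The third angle is ∠A = 180° − ∠B − ∠C = 104.00°.
Law of sines: AB = BC·sin C/sin A ≈ 32.431.
Law of sines: CA = BC·sin B/sin A ≈ 37.262.
Area = ½·BC·AB·sin B ≈ 586.29.
Semiperimeter s = (32.431+55+37.262)/2 = 62.347.
Inradius = area/s = 586.29/62.347 ≈ 9.4036.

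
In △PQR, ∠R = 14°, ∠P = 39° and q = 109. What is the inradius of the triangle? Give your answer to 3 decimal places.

9.938

The third angle is ∠Q = 180° − ∠R − ∠P = 127.00°.
Law of sines: p = q·sin P/sin Q ≈ 85.891.
Law of sines: r = q·sin R/sin Q ≈ 33.018.
Area = ½·q·p·sin R ≈ 1132.5.
Semiperimeter s = (85.891+109+33.018)/2 = 113.95.
Inradius = area/s = 1132.5/113.95 ≈ 9.9378.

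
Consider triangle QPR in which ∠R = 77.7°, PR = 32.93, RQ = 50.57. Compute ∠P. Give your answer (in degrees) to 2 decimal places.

∠P ≈ 65.85°

By the law of cosines, QP² = PR² + RQ² − 2·PR·RQ·cos R = 2932.2, so QP ≈ 54.15.
Law of cosines again: cos P = (QP² + PR² − RQ²)/(2·QP·PR) ≈ 0.40918, so ∠P ≈ 65.85°.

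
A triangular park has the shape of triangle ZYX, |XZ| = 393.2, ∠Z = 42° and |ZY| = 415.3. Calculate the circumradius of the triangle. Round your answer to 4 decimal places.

217.0534

By the law of cosines, |YX|² = |XZ|² + |ZY|² − 2·|XZ|·|ZY|·cos Z = 84375, so |YX| ≈ 290.47.
Area = ½·|XZ|·|ZY|·sin Z ≈ 54633.
Circumradius = |YX|/(2 sin Z) ≈ 217.05.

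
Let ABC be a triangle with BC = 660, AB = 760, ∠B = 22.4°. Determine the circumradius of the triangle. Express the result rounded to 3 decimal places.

By the law of cosines, CA² = AB² + BC² − 2·AB·BC·cos B = 85695, so CA ≈ 292.74.
Area = ½·AB·BC·sin B ≈ 95572.
Circumradius = CA/(2 sin B) ≈ 384.1.

384.099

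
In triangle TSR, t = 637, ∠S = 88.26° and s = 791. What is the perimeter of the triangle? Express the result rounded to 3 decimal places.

Law of sines: sin T = t·sin S/s ≈ 0.80494.
Since s ≥ t, only the acute value applies: ∠T ≈ 53.60°.
Then ∠R = 180° − ∠S − ∠T ≈ 38.14°.
Law of sines gives r = s·sin R/sin S ≈ 488.69.
Semiperimeter p = (637+791+488.69)/2 = 958.34.
Perimeter = 637 + 791 + 488.69 = 1916.7.

perimeter ≈ 1916.688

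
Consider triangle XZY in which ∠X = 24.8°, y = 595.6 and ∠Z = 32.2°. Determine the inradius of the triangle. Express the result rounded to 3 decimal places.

r ≈ 74.331

The third angle is ∠Y = 180° − ∠X − ∠Z = 123.00°.
Law of sines: x = y·sin X/sin Y ≈ 297.88.
Law of sines: z = y·sin Z/sin Y ≈ 378.43.
Area = ½·y·x·sin Z ≈ 47271.
Semiperimeter s = (297.88+378.43+595.6)/2 = 635.96.
Inradius = area/s = 47271/635.96 ≈ 74.331.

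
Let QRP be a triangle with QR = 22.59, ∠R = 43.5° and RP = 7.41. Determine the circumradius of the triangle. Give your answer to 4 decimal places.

13.0418

By the law of cosines, PQ² = QR² + RP² − 2·QR·RP·cos R = 322.37, so PQ ≈ 17.955.
Area = ½·QR·RP·sin R ≈ 57.612.
Circumradius = PQ/(2 sin R) ≈ 13.042.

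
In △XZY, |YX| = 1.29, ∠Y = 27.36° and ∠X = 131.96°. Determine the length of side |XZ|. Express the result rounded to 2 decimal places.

The third angle is ∠Z = 180° − ∠Y − ∠X = 20.68°.
Law of sines: |XZ| = |YX|·sin Y/sin Z ≈ 1.6788.

1.68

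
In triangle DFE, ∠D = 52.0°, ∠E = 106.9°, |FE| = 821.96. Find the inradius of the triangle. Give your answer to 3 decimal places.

134.512

The third angle is ∠F = 180° − ∠E − ∠D = 21.10°.
Law of sines: |ED| = |FE|·sin F/sin D ≈ 375.51.
Law of sines: |DF| = |FE|·sin E/sin D ≈ 998.04.
Area = ½·|FE|·|ED|·sin E ≈ 1.4766e+05.
Semiperimeter s = (821.96+375.51+998.04)/2 = 1097.8.
Inradius = area/s = 1.4766e+05/1097.8 ≈ 134.51.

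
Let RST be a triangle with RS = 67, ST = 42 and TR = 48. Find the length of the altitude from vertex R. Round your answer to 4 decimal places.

Semiperimeter s = (42 + 48 + 67)/2 = 78.5.
Heron's formula: area = √(78.5·36.5·30.5·11.5) ≈ 1002.5.
The altitude from R has length 2·area/ST ≈ 47.738.

47.7376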